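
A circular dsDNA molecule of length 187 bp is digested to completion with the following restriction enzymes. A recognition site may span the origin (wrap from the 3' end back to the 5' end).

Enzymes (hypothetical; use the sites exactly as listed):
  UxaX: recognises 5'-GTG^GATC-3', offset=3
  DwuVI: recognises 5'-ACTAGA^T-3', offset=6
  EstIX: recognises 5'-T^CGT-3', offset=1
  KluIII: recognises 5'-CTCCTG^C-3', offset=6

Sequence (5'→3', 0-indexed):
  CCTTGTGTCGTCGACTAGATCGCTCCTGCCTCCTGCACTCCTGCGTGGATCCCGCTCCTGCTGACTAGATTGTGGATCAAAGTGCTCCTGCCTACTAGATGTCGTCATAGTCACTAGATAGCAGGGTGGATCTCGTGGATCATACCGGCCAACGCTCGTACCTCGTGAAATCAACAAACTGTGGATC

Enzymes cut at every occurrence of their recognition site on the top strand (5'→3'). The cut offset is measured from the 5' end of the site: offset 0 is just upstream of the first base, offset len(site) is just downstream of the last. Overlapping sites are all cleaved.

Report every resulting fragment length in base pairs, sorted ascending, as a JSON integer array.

[3,4,4,5,5,7,7,8,9,9,9,10,11,12,13,16,16,19,20]

Site scan:
  UxaX GTGGATC/3: at [44, 71, 125, 134, 180] ⇒ [47, 74, 128, 137, 183]
  DwuVI ACTAGAT/6: at [13, 63, 93, 112] ⇒ [19, 69, 99, 118]
  EstIX TCGT/1: at [7, 101, 132, 155, 162] ⇒ [8, 102, 133, 156, 163]
  KluIII CTCCTGC/6: at [22, 29, 37, 54, 84] ⇒ [28, 35, 43, 60, 90]

All cut coordinates (distinct, sorted): [8, 19, 28, 35, 43, 47, 60, 69, 74, 90, 99, 102, 118, 128, 133, 137, 156, 163, 183]

Fragment lengths:
  8→19: 11 bp
  19→28: 9 bp
  28→35: 7 bp
  35→43: 8 bp
  43→47: 4 bp
  47→60: 13 bp
  60→69: 9 bp
  69→74: 5 bp
  74→90: 16 bp
  90→99: 9 bp
  99→102: 3 bp
  102→118: 16 bp
  118→128: 10 bp
  128→133: 5 bp
  133→137: 4 bp
  137→156: 19 bp
  156→163: 7 bp
  163→183: 20 bp
  183→8 (wrap): 187-183+8 = 12 bp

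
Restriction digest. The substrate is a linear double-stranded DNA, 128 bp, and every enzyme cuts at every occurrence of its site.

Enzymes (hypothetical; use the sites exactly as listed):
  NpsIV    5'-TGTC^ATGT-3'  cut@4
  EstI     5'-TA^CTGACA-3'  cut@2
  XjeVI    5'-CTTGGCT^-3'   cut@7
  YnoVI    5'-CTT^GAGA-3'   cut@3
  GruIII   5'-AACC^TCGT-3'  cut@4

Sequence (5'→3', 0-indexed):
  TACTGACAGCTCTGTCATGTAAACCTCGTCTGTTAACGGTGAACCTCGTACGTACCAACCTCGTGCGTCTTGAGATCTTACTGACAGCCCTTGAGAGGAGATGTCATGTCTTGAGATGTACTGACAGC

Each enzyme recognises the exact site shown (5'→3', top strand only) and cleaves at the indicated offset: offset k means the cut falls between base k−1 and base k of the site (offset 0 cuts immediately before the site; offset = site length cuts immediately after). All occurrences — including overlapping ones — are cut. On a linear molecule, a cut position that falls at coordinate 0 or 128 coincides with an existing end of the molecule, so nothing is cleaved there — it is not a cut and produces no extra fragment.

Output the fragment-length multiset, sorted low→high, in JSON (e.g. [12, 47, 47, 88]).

[2,7,8,8,9,9,11,12,13,14,15,20]

Site scan:
  NpsIV TGTCATGT/4: at [12, 101] ⇒ [16, 105]
  EstI TACTGACA/2: at [0, 78, 118] ⇒ [2, 80, 120]
  XjeVI (CTTGGCT, off=7): no sites
  YnoVI CTTGAGA/3: at [68, 89, 109] ⇒ [71, 92, 112]
  GruIII AACCTCGT/4: at [21, 41, 56] ⇒ [25, 45, 60]

All cut coordinates (distinct, sorted): [2, 16, 25, 45, 60, 71, 80, 92, 105, 112, 120]

Fragment lengths:
  [0,2): 2 bp
  [2,16): 14 bp
  [16,25): 9 bp
  [25,45): 20 bp
  [45,60): 15 bp
  [60,71): 11 bp
  [71,80): 9 bp
  [80,92): 12 bp
  [92,105): 13 bp
  [105,112): 7 bp
  [112,120): 8 bp
  [120,128): 8 bp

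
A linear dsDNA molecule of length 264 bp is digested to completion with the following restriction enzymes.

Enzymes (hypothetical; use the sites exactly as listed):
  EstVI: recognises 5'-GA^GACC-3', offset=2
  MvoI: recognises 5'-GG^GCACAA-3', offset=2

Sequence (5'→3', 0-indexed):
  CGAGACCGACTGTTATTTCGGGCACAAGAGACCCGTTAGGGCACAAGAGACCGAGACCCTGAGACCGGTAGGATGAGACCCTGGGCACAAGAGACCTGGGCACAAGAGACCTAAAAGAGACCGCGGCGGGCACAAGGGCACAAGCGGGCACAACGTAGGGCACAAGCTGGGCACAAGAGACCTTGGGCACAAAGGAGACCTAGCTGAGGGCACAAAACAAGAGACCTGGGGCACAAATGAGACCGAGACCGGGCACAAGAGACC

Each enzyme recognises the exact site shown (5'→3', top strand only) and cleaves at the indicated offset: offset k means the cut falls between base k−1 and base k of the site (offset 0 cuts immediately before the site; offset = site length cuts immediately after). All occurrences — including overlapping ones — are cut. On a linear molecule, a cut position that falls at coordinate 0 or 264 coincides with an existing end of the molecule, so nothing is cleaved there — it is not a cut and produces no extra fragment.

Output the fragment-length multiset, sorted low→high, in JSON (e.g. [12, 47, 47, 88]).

Scan for sites:
  EstVI GAGACC/2: at [1, 27, 46, 52, 60, 74, 90, 105, 116, 176, 194, 220, 238, 244, 258] ⇒ [3, 29, 48, 54, 62, 76, 92, 107, 118, 178, 196, 222, 240, 246, 260]
  MvoI GGGCACAA/2: at [19, 38, 82, 97, 127, 135, 145, 157, 168, 184, 207, 228, 250] ⇒ [21, 40, 84, 99, 129, 137, 147, 159, 170, 186, 209, 230, 252]

Pooled cuts: [3, 21, 29, 40, 48, 54, 62, 76, 84, 92, 99, 107, 118, 129, 137, 147, 159, 170, 178, 186, 196, 209, 222, 230, 240, 246, 252, 260]

Fragment lengths:
  [0,3): 3 bp
  [3,21): 18 bp
  [21,29): 8 bp
  [29,40): 11 bp
  [40,48): 8 bp
  [48,54): 6 bp
  [54,62): 8 bp
  [62,76): 14 bp
  [76,84): 8 bp
  [84,92): 8 bp
  [92,99): 7 bp
  [99,107): 8 bp
  [107,118): 11 bp
  [118,129): 11 bp
  [129,137): 8 bp
  [137,147): 10 bp
  [147,159): 12 bp
  [159,170): 11 bp
  [170,178): 8 bp
  [178,186): 8 bp
  [186,196): 10 bp
  [196,209): 13 bp
  [209,222): 13 bp
  [222,230): 8 bp
  [230,240): 10 bp
  [240,246): 6 bp
  [246,252): 6 bp
  [252,260): 8 bp
  [260,264): 4 bp

[3,4,6,6,6,7,8,8,8,8,8,8,8,8,8,8,8,10,10,10,11,11,11,11,12,13,13,14,18]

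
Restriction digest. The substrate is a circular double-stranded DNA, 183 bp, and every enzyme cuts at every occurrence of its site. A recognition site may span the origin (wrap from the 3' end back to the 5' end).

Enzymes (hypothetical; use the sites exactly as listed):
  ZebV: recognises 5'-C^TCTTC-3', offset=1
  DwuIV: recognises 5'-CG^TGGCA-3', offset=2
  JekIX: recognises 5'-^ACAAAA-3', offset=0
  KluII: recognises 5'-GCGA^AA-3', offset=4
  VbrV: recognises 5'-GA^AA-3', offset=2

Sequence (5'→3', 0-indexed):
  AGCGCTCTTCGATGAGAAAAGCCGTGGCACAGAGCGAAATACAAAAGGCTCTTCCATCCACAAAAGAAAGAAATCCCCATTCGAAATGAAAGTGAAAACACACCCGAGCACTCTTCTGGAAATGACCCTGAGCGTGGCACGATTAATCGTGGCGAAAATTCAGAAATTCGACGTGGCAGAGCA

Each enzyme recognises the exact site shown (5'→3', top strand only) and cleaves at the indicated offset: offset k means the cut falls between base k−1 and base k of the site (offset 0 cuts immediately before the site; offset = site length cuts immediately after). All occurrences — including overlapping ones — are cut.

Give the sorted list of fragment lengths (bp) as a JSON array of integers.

Per-enzyme occurrences:
  ZebV (CTCTTC, off=1): starts [4, 48, 110] → cuts [5, 49, 111]
  DwuIV (CGTGGCA, off=2): starts [22, 132, 171] → cuts [24, 134, 173]
  JekIX (ACAAAA, off=0): starts [40, 59] → cuts [40, 59]
  KluII (GCGAAA, off=4): starts [33, 151] → cuts [37, 155]
  VbrV (GAAA, off=2): starts [15, 35, 65, 69, 82, 87, 93, 118, 153, 162] → cuts [17, 37, 67, 71, 84, 89, 95, 120, 155, 164]

All cut coordinates (distinct, sorted): [5, 17, 24, 37, 40, 49, 59, 67, 71, 84, 89, 95, 111, 120, 134, 155, 164, 173]

Fragments:
  5→17: 12 bp
  17→24: 7 bp
  24→37: 13 bp
  37→40: 3 bp
  40→49: 9 bp
  49→59: 10 bp
  59→67: 8 bp
  67→71: 4 bp
  71→84: 13 bp
  84→89: 5 bp
  89→95: 6 bp
  95→111: 16 bp
  111→120: 9 bp
  120→134: 14 bp
  134→155: 21 bp
  155→164: 9 bp
  164→173: 9 bp
  173→5 (wrap): 183-173+5 = 15 bp

[3,4,5,6,7,8,9,9,9,9,10,12,13,13,14,15,16,21]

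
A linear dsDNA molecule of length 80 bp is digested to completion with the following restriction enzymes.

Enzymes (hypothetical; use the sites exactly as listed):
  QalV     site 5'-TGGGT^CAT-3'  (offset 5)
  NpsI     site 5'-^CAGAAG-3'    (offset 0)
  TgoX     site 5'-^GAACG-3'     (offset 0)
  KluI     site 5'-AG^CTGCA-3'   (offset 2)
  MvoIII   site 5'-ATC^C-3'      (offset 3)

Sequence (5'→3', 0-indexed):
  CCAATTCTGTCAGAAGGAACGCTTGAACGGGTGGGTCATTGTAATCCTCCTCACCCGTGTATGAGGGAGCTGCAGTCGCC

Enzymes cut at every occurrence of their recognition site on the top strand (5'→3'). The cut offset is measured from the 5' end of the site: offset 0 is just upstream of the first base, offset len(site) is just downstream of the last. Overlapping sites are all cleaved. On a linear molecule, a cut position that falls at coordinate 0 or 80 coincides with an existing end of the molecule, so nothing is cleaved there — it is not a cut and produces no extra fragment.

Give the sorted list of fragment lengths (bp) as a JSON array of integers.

[6,8,10,10,11,12,23]

Site scan:
  QalV TGGGTCAT/5: at [31] ⇒ [36]
  NpsI CAGAAG/0: at [10] ⇒ [10]
  TgoX GAACG/0: at [16, 24] ⇒ [16, 24]
  KluI AGCTGCA/2: at [67] ⇒ [69]
  MvoIII ATCC/3: at [43] ⇒ [46]

Pooled cuts: [10, 16, 24, 36, 46, 69]

Fragment lengths:
  [0,10): 10 bp
  [10,16): 6 bp
  [16,24): 8 bp
  [24,36): 12 bp
  [36,46): 10 bp
  [46,69): 23 bp
  [69,80): 11 bp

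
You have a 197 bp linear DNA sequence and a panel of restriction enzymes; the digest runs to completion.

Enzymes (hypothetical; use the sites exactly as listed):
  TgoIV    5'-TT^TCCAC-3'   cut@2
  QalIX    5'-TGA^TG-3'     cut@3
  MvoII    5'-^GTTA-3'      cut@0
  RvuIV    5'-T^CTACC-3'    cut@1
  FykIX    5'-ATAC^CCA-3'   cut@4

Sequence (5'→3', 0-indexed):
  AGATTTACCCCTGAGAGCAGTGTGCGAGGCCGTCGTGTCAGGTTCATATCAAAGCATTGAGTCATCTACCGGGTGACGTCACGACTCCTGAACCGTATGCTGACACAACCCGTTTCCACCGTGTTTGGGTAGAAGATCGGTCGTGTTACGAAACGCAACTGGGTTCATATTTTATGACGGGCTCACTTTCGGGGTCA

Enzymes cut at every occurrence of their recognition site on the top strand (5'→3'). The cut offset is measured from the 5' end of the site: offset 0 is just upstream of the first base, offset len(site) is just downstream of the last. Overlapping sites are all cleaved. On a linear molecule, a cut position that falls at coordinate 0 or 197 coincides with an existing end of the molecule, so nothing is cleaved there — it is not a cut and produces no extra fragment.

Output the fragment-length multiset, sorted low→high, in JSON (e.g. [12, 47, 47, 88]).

[30,49,53,65]

Per-enzyme occurrences:
  TgoIV TTTCCAC/2: at [112] ⇒ [114]
  QalIX (TGATG, off=3): no sites
  MvoII GTTA/0: at [144] ⇒ [144]
  RvuIV TCTACC/1: at [64] ⇒ [65]
  FykIX (ATACCCA, off=4): no sites

Pooled cuts: [65, 114, 144]

Fragments:
  [0,65): 65 bp
  [65,114): 49 bp
  [114,144): 30 bp
  [144,197): 53 bp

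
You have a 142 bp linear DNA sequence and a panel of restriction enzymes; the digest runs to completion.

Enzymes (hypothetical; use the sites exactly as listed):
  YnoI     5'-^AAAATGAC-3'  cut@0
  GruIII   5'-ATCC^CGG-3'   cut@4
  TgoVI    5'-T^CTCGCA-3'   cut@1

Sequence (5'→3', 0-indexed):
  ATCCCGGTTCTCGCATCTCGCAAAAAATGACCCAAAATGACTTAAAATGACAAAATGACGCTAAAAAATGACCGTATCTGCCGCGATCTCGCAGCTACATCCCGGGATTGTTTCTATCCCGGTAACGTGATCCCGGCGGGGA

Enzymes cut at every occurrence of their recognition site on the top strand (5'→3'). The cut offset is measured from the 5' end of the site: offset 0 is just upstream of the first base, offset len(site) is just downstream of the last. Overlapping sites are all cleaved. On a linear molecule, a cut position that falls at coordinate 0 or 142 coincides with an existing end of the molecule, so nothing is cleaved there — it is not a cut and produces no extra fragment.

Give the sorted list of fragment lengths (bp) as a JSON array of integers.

[4,5,7,7,8,9,10,10,13,14,15,17,23]

Scan for sites:
  YnoI (AAAATGAC, off=0): starts [23, 33, 43, 51, 64] → cuts [23, 33, 43, 51, 64]
  GruIII (ATCCCGG, off=4): starts [0, 98, 115, 129] → cuts [4, 102, 119, 133]
  TgoVI (TCTCGCA, off=1): starts [8, 15, 86] → cuts [9, 16, 87]

Pooled cuts: [4, 9, 16, 23, 33, 43, 51, 64, 87, 102, 119, 133]

Fragment lengths:
  [0,4): 4 bp
  [4,9): 5 bp
  [9,16): 7 bp
  [16,23): 7 bp
  [23,33): 10 bp
  [33,43): 10 bp
  [43,51): 8 bp
  [51,64): 13 bp
  [64,87): 23 bp
  [87,102): 15 bp
  [102,119): 17 bp
  [119,133): 14 bp
  [133,142): 9 bp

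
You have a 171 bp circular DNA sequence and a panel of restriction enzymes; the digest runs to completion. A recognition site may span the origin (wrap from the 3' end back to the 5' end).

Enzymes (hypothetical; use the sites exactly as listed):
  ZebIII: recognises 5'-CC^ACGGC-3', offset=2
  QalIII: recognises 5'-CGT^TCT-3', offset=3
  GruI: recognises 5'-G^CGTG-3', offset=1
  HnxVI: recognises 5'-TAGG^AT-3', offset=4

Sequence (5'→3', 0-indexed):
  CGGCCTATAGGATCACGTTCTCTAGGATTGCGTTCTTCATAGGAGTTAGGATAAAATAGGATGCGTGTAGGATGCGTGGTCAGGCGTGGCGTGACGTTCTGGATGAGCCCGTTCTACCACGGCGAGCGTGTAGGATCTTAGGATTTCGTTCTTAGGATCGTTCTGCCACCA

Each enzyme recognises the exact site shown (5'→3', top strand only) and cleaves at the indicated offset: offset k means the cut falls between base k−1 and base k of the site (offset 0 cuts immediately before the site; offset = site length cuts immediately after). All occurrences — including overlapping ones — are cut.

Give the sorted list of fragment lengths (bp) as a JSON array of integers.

Scan for sites:
  ZebIII (CCACGGC, off=2): starts [116, 168] → cuts [118, 170]
  QalIII (CGTTCT, off=3): starts [15, 30, 94, 109, 146, 158] → cuts [18, 33, 97, 112, 149, 161]
  GruI (GCGTG, off=1): starts [62, 73, 83, 88, 125] → cuts [63, 74, 84, 89, 126]
  HnxVI (TAGGAT, off=4): starts [7, 22, 46, 56, 67, 130, 138, 152] → cuts [11, 26, 50, 60, 71, 134, 142, 156]

Pooled cuts: [11, 18, 26, 33, 50, 60, 63, 71, 74, 84, 89, 97, 112, 118, 126, 134, 142, 149, 156, 161, 170]

Fragment lengths:
  11→18: 7 bp
  18→26: 8 bp
  26→33: 7 bp
  33→50: 17 bp
  50→60: 10 bp
  60→63: 3 bp
  63→71: 8 bp
  71→74: 3 bp
  74→84: 10 bp
  84→89: 5 bp
  89→97: 8 bp
  97→112: 15 bp
  112→118: 6 bp
  118→126: 8 bp
  126→134: 8 bp
  134→142: 8 bp
  142→149: 7 bp
  149→156: 7 bp
  156→161: 5 bp
  161→170: 9 bp
  170→11 (wrap): 171-170+11 = 12 bp

[3,3,5,5,6,7,7,7,7,8,8,8,8,8,8,9,10,10,12,15,17]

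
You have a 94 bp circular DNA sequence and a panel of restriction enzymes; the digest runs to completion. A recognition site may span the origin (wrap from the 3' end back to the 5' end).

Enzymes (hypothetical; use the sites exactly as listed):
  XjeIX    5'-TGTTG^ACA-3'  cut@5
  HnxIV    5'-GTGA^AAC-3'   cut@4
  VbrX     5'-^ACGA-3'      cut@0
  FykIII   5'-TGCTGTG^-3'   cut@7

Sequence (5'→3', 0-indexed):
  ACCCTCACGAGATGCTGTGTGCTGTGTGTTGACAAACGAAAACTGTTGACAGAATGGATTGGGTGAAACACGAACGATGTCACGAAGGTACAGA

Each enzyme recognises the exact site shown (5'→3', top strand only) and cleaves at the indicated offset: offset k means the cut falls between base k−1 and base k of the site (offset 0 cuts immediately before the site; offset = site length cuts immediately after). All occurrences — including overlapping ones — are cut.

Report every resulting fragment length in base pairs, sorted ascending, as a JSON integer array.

[3,4,4,5,7,8,13,13,18,19]

Scan for sites:
  XjeIX (TGTTGACA, off=5): starts [26, 43] → cuts [31, 48]
  HnxIV (GTGAAAC, off=4): starts [62] → cuts [66]
  VbrX (ACGA, off=0): starts [6, 35, 69, 73, 81] → cuts [6, 35, 69, 73, 81]
  FykIII (TGCTGTG, off=7): starts [12, 19] → cuts [19, 26]

All cut coordinates (distinct, sorted): [6, 19, 26, 31, 35, 48, 66, 69, 73, 81]

Fragments:
  6→19: 13 bp
  19→26: 7 bp
  26→31: 5 bp
  31→35: 4 bp
  35→48: 13 bp
  48→66: 18 bp
  66→69: 3 bp
  69→73: 4 bp
  73→81: 8 bp
  81→6 (wrap): 94-81+6 = 19 bp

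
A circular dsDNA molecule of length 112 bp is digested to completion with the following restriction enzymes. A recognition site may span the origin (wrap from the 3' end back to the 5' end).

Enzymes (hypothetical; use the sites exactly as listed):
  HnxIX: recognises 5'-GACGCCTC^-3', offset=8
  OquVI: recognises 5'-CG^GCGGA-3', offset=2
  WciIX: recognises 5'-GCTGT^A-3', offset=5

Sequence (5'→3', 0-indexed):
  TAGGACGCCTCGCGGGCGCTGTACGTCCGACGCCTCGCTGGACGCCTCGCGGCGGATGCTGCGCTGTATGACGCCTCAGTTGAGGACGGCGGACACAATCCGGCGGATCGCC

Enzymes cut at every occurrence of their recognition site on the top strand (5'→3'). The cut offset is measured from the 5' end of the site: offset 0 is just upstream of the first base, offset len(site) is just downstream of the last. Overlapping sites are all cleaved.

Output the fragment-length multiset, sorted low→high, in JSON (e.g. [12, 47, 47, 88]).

Scan for sites:
  HnxIX GACGCCTC/8: at [3, 28, 40, 69] ⇒ [11, 36, 48, 77]
  OquVI CGGCGGA/2: at [49, 86, 100] ⇒ [51, 88, 102]
  WciIX GCTGTA/5: at [17, 62] ⇒ [22, 67]

Pooled cuts: [11, 22, 36, 48, 51, 67, 77, 88, 102]

Fragments:
  11→22: 11 bp
  22→36: 14 bp
  36→48: 12 bp
  48→51: 3 bp
  51→67: 16 bp
  67→77: 10 bp
  77→88: 11 bp
  88→102: 14 bp
  102→11 (wrap): 112-102+11 = 21 bp

[3,10,11,11,12,14,14,16,21]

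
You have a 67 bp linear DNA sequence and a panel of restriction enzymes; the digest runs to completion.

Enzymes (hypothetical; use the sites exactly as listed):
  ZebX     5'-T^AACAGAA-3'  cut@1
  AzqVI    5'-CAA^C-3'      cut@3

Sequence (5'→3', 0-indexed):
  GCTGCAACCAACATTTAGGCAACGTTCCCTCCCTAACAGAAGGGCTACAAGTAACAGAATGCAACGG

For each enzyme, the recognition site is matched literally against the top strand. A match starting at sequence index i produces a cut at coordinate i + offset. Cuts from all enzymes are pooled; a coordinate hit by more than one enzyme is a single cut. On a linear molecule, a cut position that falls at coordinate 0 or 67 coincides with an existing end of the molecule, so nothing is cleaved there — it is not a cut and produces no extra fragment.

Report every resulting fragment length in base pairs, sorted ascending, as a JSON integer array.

Scan for sites:
  ZebX TAACAGAA/1: at [33, 51] ⇒ [34, 52]
  AzqVI CAAC/3: at [4, 8, 19, 61] ⇒ [7, 11, 22, 64]

All cut coordinates (distinct, sorted): [7, 11, 22, 34, 52, 64]

Fragments:
  [0,7): 7 bp
  [7,11): 4 bp
  [11,22): 11 bp
  [22,34): 12 bp
  [34,52): 18 bp
  [52,64): 12 bp
  [64,67): 3 bp

[3,4,7,11,12,12,18]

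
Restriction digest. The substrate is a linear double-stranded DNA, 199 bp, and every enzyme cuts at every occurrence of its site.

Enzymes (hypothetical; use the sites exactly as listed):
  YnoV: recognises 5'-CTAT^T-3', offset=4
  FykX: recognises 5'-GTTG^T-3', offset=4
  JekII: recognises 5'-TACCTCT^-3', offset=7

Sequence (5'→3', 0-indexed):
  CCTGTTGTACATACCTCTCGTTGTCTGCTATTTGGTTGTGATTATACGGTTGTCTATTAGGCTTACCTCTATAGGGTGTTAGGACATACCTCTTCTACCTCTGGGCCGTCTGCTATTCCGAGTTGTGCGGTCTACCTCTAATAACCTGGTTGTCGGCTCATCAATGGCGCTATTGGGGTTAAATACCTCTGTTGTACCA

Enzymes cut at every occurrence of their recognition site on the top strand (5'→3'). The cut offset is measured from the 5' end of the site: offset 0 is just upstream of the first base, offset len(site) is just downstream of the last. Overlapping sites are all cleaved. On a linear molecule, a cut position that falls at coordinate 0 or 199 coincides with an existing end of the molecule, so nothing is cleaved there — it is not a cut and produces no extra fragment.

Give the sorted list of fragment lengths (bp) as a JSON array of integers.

Scan for sites:
  YnoV CTATT/4: at [27, 53, 112, 169] ⇒ [31, 57, 116, 173]
  FykX GTTGT/4: at [3, 19, 34, 48, 121, 148, 190] ⇒ [7, 23, 38, 52, 125, 152, 194]
  JekII TACCTCT/7: at [11, 63, 86, 95, 132, 183] ⇒ [18, 70, 93, 102, 139, 190]

Pooled cuts: [7, 18, 23, 31, 38, 52, 57, 70, 93, 102, 116, 125, 139, 152, 173, 190, 194]

Fragment lengths:
  [0,7): 7 bp
  [7,18): 11 bp
  [18,23): 5 bp
  [23,31): 8 bp
  [31,38): 7 bp
  [38,52): 14 bp
  [52,57): 5 bp
  [57,70): 13 bp
  [70,93): 23 bp
  [93,102): 9 bp
  [102,116): 14 bp
  [116,125): 9 bp
  [125,139): 14 bp
  [139,152): 13 bp
  [152,173): 21 bp
  [173,190): 17 bp
  [190,194): 4 bp
  [194,199): 5 bp

[4,5,5,5,7,7,8,9,9,11,13,13,14,14,14,17,21,23]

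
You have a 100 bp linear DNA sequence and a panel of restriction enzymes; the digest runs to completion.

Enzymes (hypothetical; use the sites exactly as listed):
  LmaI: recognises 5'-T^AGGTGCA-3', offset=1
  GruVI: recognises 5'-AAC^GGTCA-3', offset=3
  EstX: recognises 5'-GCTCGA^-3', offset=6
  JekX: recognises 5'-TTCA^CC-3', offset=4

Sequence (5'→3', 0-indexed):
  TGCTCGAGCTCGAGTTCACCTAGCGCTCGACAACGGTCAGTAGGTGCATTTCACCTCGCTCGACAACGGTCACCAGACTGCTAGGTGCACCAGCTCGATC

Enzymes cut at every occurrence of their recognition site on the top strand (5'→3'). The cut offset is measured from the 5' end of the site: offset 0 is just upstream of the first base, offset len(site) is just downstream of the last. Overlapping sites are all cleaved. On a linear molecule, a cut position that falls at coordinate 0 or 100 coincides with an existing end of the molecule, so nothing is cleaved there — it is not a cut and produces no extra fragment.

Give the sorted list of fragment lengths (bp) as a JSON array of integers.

[2,4,4,5,6,7,7,10,12,12,15,16]

Per-enzyme occurrences:
  LmaI (TAGGTGCA, off=1): starts [40, 81] → cuts [41, 82]
  GruVI (AACGGTCA, off=3): starts [31, 64] → cuts [34, 67]
  EstX (GCTCGA, off=6): starts [1, 7, 24, 57, 92] → cuts [7, 13, 30, 63, 98]
  JekX (TTCACC, off=4): starts [14, 49] → cuts [18, 53]

Pooled cuts: [7, 13, 18, 30, 34, 41, 53, 63, 67, 82, 98]

Fragments:
  [0,7): 7 bp
  [7,13): 6 bp
  [13,18): 5 bp
  [18,30): 12 bp
  [30,34): 4 bp
  [34,41): 7 bp
  [41,53): 12 bp
  [53,63): 10 bp
  [63,67): 4 bp
  [67,82): 15 bp
  [82,98): 16 bp
  [98,100): 2 bp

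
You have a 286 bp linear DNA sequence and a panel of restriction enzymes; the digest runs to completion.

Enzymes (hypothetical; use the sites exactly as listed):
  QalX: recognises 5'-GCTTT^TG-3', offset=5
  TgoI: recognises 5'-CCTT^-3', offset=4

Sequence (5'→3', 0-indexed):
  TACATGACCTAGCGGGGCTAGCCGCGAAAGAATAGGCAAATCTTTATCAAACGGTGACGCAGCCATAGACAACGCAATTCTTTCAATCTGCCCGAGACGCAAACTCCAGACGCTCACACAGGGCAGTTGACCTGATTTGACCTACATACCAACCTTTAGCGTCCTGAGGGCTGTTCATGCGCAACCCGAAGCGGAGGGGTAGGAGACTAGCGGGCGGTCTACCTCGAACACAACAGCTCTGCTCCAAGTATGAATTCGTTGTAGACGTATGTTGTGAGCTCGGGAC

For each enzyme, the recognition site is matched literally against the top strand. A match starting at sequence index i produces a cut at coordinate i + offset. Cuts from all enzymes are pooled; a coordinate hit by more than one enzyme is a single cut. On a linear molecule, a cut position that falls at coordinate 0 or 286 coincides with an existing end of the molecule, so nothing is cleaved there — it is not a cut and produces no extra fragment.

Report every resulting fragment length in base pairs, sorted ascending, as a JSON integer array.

[130,156]

Per-enzyme occurrences:
  QalX (GCTTTTG, off=5): no sites
  TgoI CCTT/4: at [152] ⇒ [156]

All cut coordinates (distinct, sorted): [156]

Fragments:
  [0,156): 156 bp
  [156,286): 130 bp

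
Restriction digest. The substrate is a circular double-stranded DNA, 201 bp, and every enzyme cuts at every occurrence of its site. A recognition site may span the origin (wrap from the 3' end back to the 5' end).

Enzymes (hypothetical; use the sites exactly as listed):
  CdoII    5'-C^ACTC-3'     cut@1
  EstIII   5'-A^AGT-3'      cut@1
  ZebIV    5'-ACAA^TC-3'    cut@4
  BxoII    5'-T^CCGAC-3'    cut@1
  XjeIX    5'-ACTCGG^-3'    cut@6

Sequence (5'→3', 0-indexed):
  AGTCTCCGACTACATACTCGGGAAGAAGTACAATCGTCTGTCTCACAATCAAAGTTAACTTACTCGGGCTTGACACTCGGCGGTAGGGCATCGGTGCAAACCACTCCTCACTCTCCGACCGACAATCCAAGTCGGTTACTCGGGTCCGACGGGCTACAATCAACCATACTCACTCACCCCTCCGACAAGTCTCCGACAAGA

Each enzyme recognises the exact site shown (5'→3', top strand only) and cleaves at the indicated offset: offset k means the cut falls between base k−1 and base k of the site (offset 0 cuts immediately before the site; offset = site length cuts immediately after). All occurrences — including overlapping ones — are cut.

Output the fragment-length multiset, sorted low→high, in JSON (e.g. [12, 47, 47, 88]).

Site scan:
  CdoII CACTC/1: at [73, 101, 108, 170] ⇒ [74, 102, 109, 171]
  EstIII AAGT/1: at [25, 51, 128, 186, 200] ⇒ [0, 26, 52, 129, 187]
  ZebIV ACAATC/4: at [29, 44, 121, 155] ⇒ [33, 48, 125, 159]
  BxoII TCCGAC/1: at [4, 113, 144, 180, 191] ⇒ [5, 114, 145, 181, 192]
  XjeIX ACTCGG/6: at [15, 61, 74, 137] ⇒ [21, 67, 80, 143]

All cut coordinates (distinct, sorted): [0, 5, 21, 26, 33, 48, 52, 67, 74, 80, 102, 109, 114, 125, 129, 143, 145, 159, 171, 181, 187, 192]

Fragments:
  0→5: 5 bp
  5→21: 16 bp
  21→26: 5 bp
  26→33: 7 bp
  33→48: 15 bp
  48→52: 4 bp
  52→67: 15 bp
  67→74: 7 bp
  74→80: 6 bp
  80→102: 22 bp
  102→109: 7 bp
  109→114: 5 bp
  114→125: 11 bp
  125→129: 4 bp
  129→143: 14 bp
  143→145: 2 bp
  145→159: 14 bp
  159→171: 12 bp
  171→181: 10 bp
  181→187: 6 bp
  187→192: 5 bp
  192→0 (wrap): 201-192+0 = 9 bp

[2,4,4,5,5,5,5,6,6,7,7,7,9,10,11,12,14,14,15,15,16,22]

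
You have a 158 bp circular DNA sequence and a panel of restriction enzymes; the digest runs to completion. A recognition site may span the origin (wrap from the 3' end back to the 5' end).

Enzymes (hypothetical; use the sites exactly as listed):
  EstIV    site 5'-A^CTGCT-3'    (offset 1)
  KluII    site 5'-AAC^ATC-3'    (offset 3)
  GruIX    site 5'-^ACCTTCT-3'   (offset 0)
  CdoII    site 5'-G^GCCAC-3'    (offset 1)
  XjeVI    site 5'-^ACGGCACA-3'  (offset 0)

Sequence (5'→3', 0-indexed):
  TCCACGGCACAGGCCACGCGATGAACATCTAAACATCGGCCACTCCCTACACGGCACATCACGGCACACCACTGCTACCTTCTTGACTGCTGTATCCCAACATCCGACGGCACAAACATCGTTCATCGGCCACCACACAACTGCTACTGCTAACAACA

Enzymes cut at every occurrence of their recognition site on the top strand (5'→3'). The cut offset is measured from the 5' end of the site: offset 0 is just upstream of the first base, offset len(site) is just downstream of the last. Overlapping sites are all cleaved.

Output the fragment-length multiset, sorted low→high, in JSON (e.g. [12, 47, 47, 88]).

Per-enzyme occurrences:
  EstIV (ACTGCT, off=1): starts [70, 85, 139, 145] → cuts [71, 86, 140, 146]
  KluII (AACATC, off=3): starts [23, 31, 98, 114, 154] → cuts [26, 34, 101, 117, 157]
  GruIX (ACCTTCT, off=0): starts [76] → cuts [76]
  CdoII (GGCCAC, off=1): starts [11, 37, 127] → cuts [12, 38, 128]
  XjeVI (ACGGCACA, off=0): starts [3, 50, 60, 106] → cuts [3, 50, 60, 106]

All cut coordinates (distinct, sorted): [3, 12, 26, 34, 38, 50, 60, 71, 76, 86, 101, 106, 117, 128, 140, 146, 157]

Fragment lengths:
  3→12: 9 bp
  12→26: 14 bp
  26→34: 8 bp
  34→38: 4 bp
  38→50: 12 bp
  50→60: 10 bp
  60→71: 11 bp
  71→76: 5 bp
  76→86: 10 bp
  86→101: 15 bp
  101→106: 5 bp
  106→117: 11 bp
  117→128: 11 bp
  128→140: 12 bp
  140→146: 6 bp
  146→157: 11 bp
  157→3 (wrap): 158-157+3 = 4 bp

[4,4,5,5,6,8,9,10,10,11,11,11,11,12,12,14,15]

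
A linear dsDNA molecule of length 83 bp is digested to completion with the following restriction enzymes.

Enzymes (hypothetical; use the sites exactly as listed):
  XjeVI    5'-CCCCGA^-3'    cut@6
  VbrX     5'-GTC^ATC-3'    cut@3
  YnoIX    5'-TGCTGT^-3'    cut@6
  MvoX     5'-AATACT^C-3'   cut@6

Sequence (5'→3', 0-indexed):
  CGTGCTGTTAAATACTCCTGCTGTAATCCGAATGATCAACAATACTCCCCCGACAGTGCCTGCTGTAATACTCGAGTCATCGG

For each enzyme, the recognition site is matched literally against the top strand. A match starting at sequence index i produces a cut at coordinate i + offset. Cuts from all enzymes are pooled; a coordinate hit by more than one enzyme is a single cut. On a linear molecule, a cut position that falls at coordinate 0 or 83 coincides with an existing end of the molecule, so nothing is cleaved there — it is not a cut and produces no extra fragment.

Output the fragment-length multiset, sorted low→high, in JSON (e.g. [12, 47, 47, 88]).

[5,6,6,7,8,8,8,13,22]

Site scan:
  XjeVI CCCCGA/6: at [47] ⇒ [53]
  VbrX GTCATC/3: at [75] ⇒ [78]
  YnoIX TGCTGT/6: at [2, 18, 60] ⇒ [8, 24, 66]
  MvoX AATACTC/6: at [10, 40, 66] ⇒ [16, 46, 72]

Pooled cuts: [8, 16, 24, 46, 53, 66, 72, 78]

Fragment lengths:
  [0,8): 8 bp
  [8,16): 8 bp
  [16,24): 8 bp
  [24,46): 22 bp
  [46,53): 7 bp
  [53,66): 13 bp
  [66,72): 6 bp
  [72,78): 6 bp
  [78,83): 5 bp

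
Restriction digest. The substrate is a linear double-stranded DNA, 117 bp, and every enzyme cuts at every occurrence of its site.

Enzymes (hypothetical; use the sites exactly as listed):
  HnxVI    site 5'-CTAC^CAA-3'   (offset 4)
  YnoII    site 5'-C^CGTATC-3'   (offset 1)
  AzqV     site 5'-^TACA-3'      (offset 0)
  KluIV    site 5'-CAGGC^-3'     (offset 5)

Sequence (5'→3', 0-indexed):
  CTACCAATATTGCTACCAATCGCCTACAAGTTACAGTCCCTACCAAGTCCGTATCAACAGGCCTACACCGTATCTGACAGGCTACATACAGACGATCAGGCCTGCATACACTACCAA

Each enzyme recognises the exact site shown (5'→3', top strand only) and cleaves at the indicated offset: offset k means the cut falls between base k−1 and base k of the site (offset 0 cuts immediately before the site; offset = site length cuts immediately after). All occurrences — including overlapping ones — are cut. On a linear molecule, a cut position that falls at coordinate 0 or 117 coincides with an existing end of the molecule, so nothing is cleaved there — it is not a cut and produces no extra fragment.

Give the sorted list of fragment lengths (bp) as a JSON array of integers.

[1,3,4,4,5,5,6,7,8,8,12,12,13,14,15]

Scan for sites:
  HnxVI CTACCAA/4: at [0, 12, 39, 110] ⇒ [4, 16, 43, 114]
  YnoII CCGTATC/1: at [48, 67] ⇒ [49, 68]
  AzqV TACA/0: at [24, 31, 63, 82, 86, 106] ⇒ [24, 31, 63, 82, 86, 106]
  KluIV CAGGC/5: at [57, 77, 96] ⇒ [62, 82, 101]

Pooled cuts: [4, 16, 24, 31, 43, 49, 62, 63, 68, 82, 86, 101, 106, 114]

Fragments:
  [0,4): 4 bp
  [4,16): 12 bp
  [16,24): 8 bp
  [24,31): 7 bp
  [31,43): 12 bp
  [43,49): 6 bp
  [49,62): 13 bp
  [62,63): 1 bp
  [63,68): 5 bp
  [68,82): 14 bp
  [82,86): 4 bp
  [86,101): 15 bp
  [101,106): 5 bp
  [106,114): 8 bp
  [114,117): 3 bp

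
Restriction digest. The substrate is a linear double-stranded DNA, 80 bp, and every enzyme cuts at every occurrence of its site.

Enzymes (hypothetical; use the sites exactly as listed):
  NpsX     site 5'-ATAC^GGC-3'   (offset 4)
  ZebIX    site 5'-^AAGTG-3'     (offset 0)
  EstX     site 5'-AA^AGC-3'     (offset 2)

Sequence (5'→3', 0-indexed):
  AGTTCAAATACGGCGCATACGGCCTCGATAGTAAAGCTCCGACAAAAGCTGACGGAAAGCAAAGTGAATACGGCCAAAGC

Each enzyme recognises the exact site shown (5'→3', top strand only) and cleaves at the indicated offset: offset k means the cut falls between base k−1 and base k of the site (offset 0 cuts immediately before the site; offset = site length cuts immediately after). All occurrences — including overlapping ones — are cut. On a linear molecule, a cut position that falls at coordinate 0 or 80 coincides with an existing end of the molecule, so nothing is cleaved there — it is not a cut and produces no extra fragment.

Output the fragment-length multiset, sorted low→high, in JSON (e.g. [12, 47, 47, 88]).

[3,4,6,9,10,11,11,12,14]

Per-enzyme occurrences:
  NpsX ATACGGC/4: at [7, 16, 67] ⇒ [11, 20, 71]
  ZebIX AAGTG/0: at [61] ⇒ [61]
  EstX AAAGC/2: at [32, 44, 55, 75] ⇒ [34, 46, 57, 77]

All cut coordinates (distinct, sorted): [11, 20, 34, 46, 57, 61, 71, 77]

Fragment lengths:
  [0,11): 11 bp
  [11,20): 9 bp
  [20,34): 14 bp
  [34,46): 12 bp
  [46,57): 11 bp
  [57,61): 4 bp
  [61,71): 10 bp
  [71,77): 6 bp
  [77,80): 3 bp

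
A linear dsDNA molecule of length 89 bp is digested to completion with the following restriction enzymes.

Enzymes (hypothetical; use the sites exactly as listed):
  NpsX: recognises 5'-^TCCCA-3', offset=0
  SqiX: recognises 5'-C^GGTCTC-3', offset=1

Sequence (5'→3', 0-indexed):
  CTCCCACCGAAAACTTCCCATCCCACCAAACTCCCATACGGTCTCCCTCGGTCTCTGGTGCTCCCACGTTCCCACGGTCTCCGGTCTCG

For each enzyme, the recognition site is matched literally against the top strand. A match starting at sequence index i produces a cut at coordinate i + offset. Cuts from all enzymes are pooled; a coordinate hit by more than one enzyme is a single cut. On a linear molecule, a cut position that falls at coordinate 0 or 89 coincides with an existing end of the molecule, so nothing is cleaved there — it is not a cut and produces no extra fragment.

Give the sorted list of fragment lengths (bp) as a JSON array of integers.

Scan for sites:
  NpsX TCCCA/0: at [1, 15, 20, 31, 61, 69] ⇒ [1, 15, 20, 31, 61, 69]
  SqiX CGGTCTC/1: at [38, 48, 74, 81] ⇒ [39, 49, 75, 82]

All cut coordinates (distinct, sorted): [1, 15, 20, 31, 39, 49, 61, 69, 75, 82]

Fragments:
  [0,1): 1 bp
  [1,15): 14 bp
  [15,20): 5 bp
  [20,31): 11 bp
  [31,39): 8 bp
  [39,49): 10 bp
  [49,61): 12 bp
  [61,69): 8 bp
  [69,75): 6 bp
  [75,82): 7 bp
  [82,89): 7 bp

[1,5,6,7,7,8,8,10,11,12,14]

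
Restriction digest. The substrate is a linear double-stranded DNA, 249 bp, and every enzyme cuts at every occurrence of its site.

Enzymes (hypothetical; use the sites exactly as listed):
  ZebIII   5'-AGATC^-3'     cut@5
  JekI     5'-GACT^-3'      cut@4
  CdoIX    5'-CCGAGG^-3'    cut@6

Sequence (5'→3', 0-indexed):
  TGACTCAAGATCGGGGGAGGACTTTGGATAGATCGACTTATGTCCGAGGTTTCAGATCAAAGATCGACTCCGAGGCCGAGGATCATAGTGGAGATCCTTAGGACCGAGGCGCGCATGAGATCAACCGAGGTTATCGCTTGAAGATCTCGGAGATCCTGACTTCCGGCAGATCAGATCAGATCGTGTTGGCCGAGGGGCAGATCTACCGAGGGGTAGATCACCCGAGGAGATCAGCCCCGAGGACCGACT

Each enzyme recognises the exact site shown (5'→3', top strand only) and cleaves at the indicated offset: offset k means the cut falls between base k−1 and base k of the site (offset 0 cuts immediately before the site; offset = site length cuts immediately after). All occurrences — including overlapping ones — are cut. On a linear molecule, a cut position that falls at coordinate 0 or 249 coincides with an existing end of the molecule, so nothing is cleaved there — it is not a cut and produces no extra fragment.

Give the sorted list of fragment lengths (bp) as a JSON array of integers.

[4,4,5,5,5,5,6,6,6,7,7,7,8,8,8,8,8,9,9,10,11,11,11,11,13,13,13,15,16]

Site scan:
  ZebIII (AGATC, off=5): starts [7, 29, 53, 60, 91, 117, 141, 150, 167, 172, 177, 198, 214, 227] → cuts [12, 34, 58, 65, 96, 122, 146, 155, 172, 177, 182, 203, 219, 232]
  JekI (GACT, off=4): starts [1, 19, 34, 65, 157, 245] → cuts [5, 23, 38, 69, 161] (position 249 is a terminus of the linear molecule — no cut)
  CdoIX (CCGAGG, off=6): starts [43, 69, 75, 103, 124, 189, 205, 221, 236] → cuts [49, 75, 81, 109, 130, 195, 211, 227, 242]

Pooled cuts: [5, 12, 23, 34, 38, 49, 58, 65, 69, 75, 81, 96, 109, 122, 130, 146, 155, 161, 172, 177, 182, 195, 203, 211, 219, 227, 232, 242]

Fragments:
  [0,5): 5 bp
  [5,12): 7 bp
  [12,23): 11 bp
  [23,34): 11 bp
  [34,38): 4 bp
  [38,49): 11 bp
  [49,58): 9 bp
  [58,65): 7 bp
  [65,69): 4 bp
  [69,75): 6 bp
  [75,81): 6 bp
  [81,96): 15 bp
  [96,109): 13 bp
  [109,122): 13 bp
  [122,130): 8 bp
  [130,146): 16 bp
  [146,155): 9 bp
  [155,161): 6 bp
  [161,172): 11 bp
  [172,177): 5 bp
  [177,182): 5 bp
  [182,195): 13 bp
  [195,203): 8 bp
  [203,211): 8 bp
  [211,219): 8 bp
  [219,227): 8 bp
  [227,232): 5 bp
  [232,242): 10 bp
  [242,249): 7 bp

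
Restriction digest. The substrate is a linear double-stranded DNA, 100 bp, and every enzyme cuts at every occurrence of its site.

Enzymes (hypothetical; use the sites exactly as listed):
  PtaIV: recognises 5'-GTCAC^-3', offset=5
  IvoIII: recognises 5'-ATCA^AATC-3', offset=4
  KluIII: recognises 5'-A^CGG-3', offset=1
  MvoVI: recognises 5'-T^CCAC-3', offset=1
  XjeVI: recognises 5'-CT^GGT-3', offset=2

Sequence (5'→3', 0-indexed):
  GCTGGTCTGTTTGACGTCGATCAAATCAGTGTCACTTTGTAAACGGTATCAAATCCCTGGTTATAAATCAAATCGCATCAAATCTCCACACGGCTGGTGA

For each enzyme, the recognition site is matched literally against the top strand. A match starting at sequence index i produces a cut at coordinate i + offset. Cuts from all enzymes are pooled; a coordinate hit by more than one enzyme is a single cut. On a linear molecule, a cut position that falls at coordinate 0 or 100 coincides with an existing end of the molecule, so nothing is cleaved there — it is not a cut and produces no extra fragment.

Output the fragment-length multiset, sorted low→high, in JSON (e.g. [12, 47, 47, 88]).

[3,5,5,5,5,7,8,8,10,12,12,20]

Site scan:
  PtaIV GTCAC/5: at [30] ⇒ [35]
  IvoIII ATCAAATC/4: at [19, 47, 66, 76] ⇒ [23, 51, 70, 80]
  KluIII ACGG/1: at [42, 89] ⇒ [43, 90]
  MvoVI TCCAC/1: at [84] ⇒ [85]
  XjeVI CTGGT/2: at [1, 56, 93] ⇒ [3, 58, 95]

All cut coordinates (distinct, sorted): [3, 23, 35, 43, 51, 58, 70, 80, 85, 90, 95]

Fragment lengths:
  [0,3): 3 bp
  [3,23): 20 bp
  [23,35): 12 bp
  [35,43): 8 bp
  [43,51): 8 bp
  [51,58): 7 bp
  [58,70): 12 bp
  [70,80): 10 bp
  [80,85): 5 bp
  [85,90): 5 bp
  [90,95): 5 bp
  [95,100): 5 bp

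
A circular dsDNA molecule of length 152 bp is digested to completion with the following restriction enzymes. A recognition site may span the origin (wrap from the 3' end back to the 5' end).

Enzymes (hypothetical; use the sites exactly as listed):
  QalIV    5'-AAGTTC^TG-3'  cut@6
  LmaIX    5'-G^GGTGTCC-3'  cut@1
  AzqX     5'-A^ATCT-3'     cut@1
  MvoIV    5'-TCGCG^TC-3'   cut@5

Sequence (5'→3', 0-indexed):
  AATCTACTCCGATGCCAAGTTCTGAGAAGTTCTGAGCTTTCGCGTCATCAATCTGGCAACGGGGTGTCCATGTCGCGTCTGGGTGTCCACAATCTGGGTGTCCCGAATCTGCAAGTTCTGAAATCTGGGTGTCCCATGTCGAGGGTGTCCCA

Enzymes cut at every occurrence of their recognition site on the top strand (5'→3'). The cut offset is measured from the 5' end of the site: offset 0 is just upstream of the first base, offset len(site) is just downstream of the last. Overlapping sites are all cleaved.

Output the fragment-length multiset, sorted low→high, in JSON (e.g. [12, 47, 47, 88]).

[4,4,5,5,6,10,10,10,10,12,12,12,15,16,21]

Scan for sites:
  QalIV AAGTTCTG/6: at [16, 26, 112] ⇒ [22, 32, 118]
  LmaIX GGGTGTCC/1: at [61, 80, 95, 126, 142] ⇒ [62, 81, 96, 127, 143]
  AzqX AATCT/1: at [0, 49, 90, 105, 121] ⇒ [1, 50, 91, 106, 122]
  MvoIV TCGCGTC/5: at [39, 72] ⇒ [44, 77]

All cut coordinates (distinct, sorted): [1, 22, 32, 44, 50, 62, 77, 81, 91, 96, 106, 118, 122, 127, 143]

Fragments:
  1→22: 21 bp
  22→32: 10 bp
  32→44: 12 bp
  44→50: 6 bp
  50→62: 12 bp
  62→77: 15 bp
  77→81: 4 bp
  81→91: 10 bp
  91→96: 5 bp
  96→106: 10 bp
  106→118: 12 bp
  118→122: 4 bp
  122→127: 5 bp
  127→143: 16 bp
  143→1 (wrap): 152-143+1 = 10 bp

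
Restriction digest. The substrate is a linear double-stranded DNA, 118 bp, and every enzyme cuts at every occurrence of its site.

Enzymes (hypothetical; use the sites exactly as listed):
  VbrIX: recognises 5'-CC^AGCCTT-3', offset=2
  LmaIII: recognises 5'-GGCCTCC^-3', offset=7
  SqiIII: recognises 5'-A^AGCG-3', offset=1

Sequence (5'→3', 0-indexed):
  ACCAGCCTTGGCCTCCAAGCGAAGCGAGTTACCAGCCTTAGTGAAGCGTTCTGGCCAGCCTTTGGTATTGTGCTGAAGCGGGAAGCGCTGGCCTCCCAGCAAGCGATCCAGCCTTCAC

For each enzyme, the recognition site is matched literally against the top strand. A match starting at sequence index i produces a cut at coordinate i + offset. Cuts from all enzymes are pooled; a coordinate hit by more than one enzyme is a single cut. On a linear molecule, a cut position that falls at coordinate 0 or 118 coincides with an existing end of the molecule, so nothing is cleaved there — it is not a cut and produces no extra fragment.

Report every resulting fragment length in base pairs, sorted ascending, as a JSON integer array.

[1,3,5,5,7,8,9,11,11,12,13,13,20]

Scan for sites:
  VbrIX (CCAGCCTT, off=2): starts [1, 31, 54, 107] → cuts [3, 33, 56, 109]
  LmaIII (GGCCTCC, off=7): starts [9, 89] → cuts [16, 96]
  SqiIII (AAGCG, off=1): starts [16, 21, 43, 75, 82, 100] → cuts [17, 22, 44, 76, 83, 101]

Pooled cuts: [3, 16, 17, 22, 33, 44, 56, 76, 83, 96, 101, 109]

Fragment lengths:
  [0,3): 3 bp
  [3,16): 13 bp
  [16,17): 1 bp
  [17,22): 5 bp
  [22,33): 11 bp
  [33,44): 11 bp
  [44,56): 12 bp
  [56,76): 20 bp
  [76,83): 7 bp
  [83,96): 13 bp
  [96,101): 5 bp
  [101,109): 8 bp
  [109,118): 9 bp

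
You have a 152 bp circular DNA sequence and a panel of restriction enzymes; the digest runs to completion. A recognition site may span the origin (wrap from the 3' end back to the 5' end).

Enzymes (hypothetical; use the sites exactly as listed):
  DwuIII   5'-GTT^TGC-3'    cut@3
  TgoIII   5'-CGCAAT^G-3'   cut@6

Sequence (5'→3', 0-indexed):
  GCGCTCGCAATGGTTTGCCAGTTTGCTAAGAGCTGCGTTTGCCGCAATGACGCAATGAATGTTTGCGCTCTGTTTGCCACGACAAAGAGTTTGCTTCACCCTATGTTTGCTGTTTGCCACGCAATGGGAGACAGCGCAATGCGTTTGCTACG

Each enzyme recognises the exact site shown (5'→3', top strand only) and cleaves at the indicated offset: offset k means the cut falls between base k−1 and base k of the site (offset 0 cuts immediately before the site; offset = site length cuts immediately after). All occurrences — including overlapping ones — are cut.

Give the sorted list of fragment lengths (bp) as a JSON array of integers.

[4,5,7,7,8,8,9,11,11,15,16,16,17,18]

Site scan:
  DwuIII (GTTTGC, off=3): starts [12, 20, 36, 60, 71, 88, 104, 111, 142] → cuts [15, 23, 39, 63, 74, 91, 107, 114, 145]
  TgoIII (CGCAATG, off=6): starts [5, 42, 50, 119, 134] → cuts [11, 48, 56, 125, 140]

Pooled cuts: [11, 15, 23, 39, 48, 56, 63, 74, 91, 107, 114, 125, 140, 145]

Fragment lengths:
  11→15: 4 bp
  15→23: 8 bp
  23→39: 16 bp
  39→48: 9 bp
  48→56: 8 bp
  56→63: 7 bp
  63→74: 11 bp
  74→91: 17 bp
  91→107: 16 bp
  107→114: 7 bp
  114→125: 11 bp
  125→140: 15 bp
  140→145: 5 bp
  145→11 (wrap): 152-145+11 = 18 bp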